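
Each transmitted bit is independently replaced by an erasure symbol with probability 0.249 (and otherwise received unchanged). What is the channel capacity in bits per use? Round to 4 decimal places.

0.7510 bits

Binary erasure channel: capacity C = 1 − ε.
C = 1 − 0.249 = 0.7510 bits per channel use.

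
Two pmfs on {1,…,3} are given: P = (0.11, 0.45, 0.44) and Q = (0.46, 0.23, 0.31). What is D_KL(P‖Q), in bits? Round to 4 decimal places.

0.4310 bits

D(P‖Q) = Σ p·log₂(p/q).
  0.11·log₂(0.11/0.46) = -0.22705
  0.45·log₂(0.45/0.23) = 0.43573
  0.44·log₂(0.44/0.31) = 0.22230
D(P‖Q) = 0.4310 bits.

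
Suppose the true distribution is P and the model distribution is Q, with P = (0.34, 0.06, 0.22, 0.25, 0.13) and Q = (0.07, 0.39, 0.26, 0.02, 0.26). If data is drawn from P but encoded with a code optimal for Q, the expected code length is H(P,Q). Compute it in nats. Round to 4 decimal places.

H(P,Q) = −Σ p·ln q.
  −0.34·ln(0.07) = 0.90415
  −0.06·ln(0.39) = 0.05650
  −0.22·ln(0.26) = 0.29636
  −0.25·ln(0.02) = 0.97801
  −0.13·ln(0.26) = 0.17512
H(P,Q) = 2.4101 nats.

2.4101 nats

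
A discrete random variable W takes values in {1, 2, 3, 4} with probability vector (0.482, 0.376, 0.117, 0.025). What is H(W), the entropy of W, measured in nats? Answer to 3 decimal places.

1.063 nats

H(W) = −Σ p·ln p.
  −(0.482)·ln(0.482) = 0.3518
  −(0.376)·ln(0.376) = 0.3678
  −(0.117)·ln(0.117) = 0.2510
  −(0.025)·ln(0.025) = 0.0922
Sum: 0.3518 + 0.3678 + 0.2510 + 0.0922 = 1.063 nats.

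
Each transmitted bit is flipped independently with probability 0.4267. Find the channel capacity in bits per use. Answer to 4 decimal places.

0.0156 bits

Binary symmetric channel: C = 1 − h₂(ε) where h₂ is the binary entropy function.
h₂(0.4267) = −0.4267·log₂0.4267 − 0.5733·log₂0.5733 = 0.9844.
C = 1 − 0.9844 = 0.0156 bits per channel use.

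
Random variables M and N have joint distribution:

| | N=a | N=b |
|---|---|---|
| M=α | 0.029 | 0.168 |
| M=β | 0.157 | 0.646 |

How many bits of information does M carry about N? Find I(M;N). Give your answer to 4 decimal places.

0.0018 bits

Marginals: p(M) = (0.1970, 0.8030), p(N) = (0.1860, 0.8140).
I(M;N) = H(M) + H(N) − H(M,N).
H(M) = 0.7159, H(N) = 0.6930, H(M,N) = 1.4071.
I(M;N) = 0.7159 + 0.6930 − 1.4071 = 0.0018 bits.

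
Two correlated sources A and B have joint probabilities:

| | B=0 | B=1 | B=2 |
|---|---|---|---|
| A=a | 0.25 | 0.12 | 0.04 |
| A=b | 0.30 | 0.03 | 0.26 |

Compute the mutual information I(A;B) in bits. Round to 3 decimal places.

Marginals: p(A) = (0.4100, 0.5900), p(B) = (0.5500, 0.1500, 0.3000).
I(A;B) = H(A) + H(B) − H(A,B).
H(A) = 0.9765, H(B) = 1.4060, H(A,B) = 2.2310.
I(A;B) = 0.9765 + 1.4060 − 2.2310 = 0.152 bits.

0.152 bits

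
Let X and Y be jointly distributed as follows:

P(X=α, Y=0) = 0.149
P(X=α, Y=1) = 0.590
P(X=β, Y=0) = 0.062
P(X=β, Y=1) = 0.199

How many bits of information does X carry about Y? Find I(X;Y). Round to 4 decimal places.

Marginals: p(X) = (0.7390, 0.2610), p(Y) = (0.2110, 0.7890).
I(X;Y) = H(X) + H(Y) − H(X,Y).
H(X) = 0.8283, H(Y) = 0.7434, H(X,Y) = 1.5706.
I(X;Y) = 0.8283 + 0.7434 − 1.5706 = 0.0011 bits.

0.0011 bits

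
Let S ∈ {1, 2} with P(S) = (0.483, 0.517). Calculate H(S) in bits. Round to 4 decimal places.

H(S) = −Σ p·log₂ p.
  −(0.483)·log₂(0.483) = 0.50710
  −(0.517)·log₂(0.517) = 0.49206
Sum: 0.50710 + 0.49206 = 0.9992 bits.

0.9992 bits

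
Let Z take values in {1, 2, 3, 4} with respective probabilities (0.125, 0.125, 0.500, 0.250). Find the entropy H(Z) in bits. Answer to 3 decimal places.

1.750 bits

H(Z) = −Σ p·log₂ p.
  −(0.125)·log₂(0.125) = 0.3750
  −(0.125)·log₂(0.125) = 0.3750
  −(0.500)·log₂(0.500) = 0.5000
  −(0.250)·log₂(0.250) = 0.5000
Sum: 0.3750 + 0.3750 + 0.5000 + 0.5000 = 1.750 bits.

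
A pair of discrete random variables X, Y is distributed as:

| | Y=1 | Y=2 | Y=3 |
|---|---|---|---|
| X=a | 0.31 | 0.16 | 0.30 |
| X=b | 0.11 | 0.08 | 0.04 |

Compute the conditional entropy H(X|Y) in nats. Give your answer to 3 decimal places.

Marginals: p(X) = (0.7700, 0.2300), p(Y) = (0.4200, 0.2400, 0.3400).
H(X|Y) = Σ p(Y) · H(X|Y=·).
  Y=1: p=0.4200, H(X|Y=1) = 0.5750
  Y=2: p=0.2400, H(X|Y=2) = 0.6365
  Y=3: p=0.3400, H(X|Y=3) = 0.3622
Weighted sum = 0.517 nats.

0.517 nats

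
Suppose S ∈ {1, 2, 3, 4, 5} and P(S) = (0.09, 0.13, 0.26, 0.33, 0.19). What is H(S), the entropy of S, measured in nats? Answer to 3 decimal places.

H(S) = −Σ p·ln p.
  −(0.09)·ln(0.09) = 0.2167
  −(0.13)·ln(0.13) = 0.2652
  −(0.26)·ln(0.26) = 0.3502
  −(0.33)·ln(0.33) = 0.3659
  −(0.19)·ln(0.19) = 0.3155
Sum: 0.2167 + 0.2652 + 0.3502 + 0.3659 + 0.3155 = 1.514 nats.

1.514 nats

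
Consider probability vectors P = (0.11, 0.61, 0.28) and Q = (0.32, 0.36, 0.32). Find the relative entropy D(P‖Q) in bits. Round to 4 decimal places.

D(P‖Q) = Σ p·log₂(p/q).
  0.11·log₂(0.11/0.32) = -0.16946
  0.61·log₂(0.61/0.36) = 0.46410
  0.28·log₂(0.28/0.32) = -0.05394
D(P‖Q) = 0.2407 bits.

0.2407 bits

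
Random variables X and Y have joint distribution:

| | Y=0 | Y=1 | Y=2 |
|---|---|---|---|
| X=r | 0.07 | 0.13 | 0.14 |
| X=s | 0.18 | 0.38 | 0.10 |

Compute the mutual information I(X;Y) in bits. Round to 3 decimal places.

0.058 bits

Marginals: p(X) = (0.3400, 0.6600), p(Y) = (0.2500, 0.5100, 0.2400).
I(X;Y) = H(X) + H(Y) − H(X,Y).
H(X) = 0.9248, H(Y) = 1.4896, H(X,Y) = 2.3563.
I(X;Y) = 0.9248 + 1.4896 − 2.3563 = 0.058 bits.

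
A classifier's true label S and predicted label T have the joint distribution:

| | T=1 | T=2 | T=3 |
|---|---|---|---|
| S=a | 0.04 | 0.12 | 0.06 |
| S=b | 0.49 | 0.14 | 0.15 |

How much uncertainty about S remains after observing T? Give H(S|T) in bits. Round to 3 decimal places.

0.645 bits

Chain rule: H(S|T) = H(S,T) − H(T).
Marginals: p(S) = (0.2200, 0.7800), p(T) = (0.5300, 0.2600, 0.2100).
H(S,T) = 2.1083 bits; H(T) = 1.4636 bits.
H(S|T) = 2.1083 − 1.4636 = 0.645 bits.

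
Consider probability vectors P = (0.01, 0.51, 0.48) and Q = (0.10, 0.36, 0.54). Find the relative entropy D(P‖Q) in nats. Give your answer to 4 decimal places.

0.0981 nats

D(P‖Q) = Σ p·ln(p/q).
  0.01·ln(0.01/0.10) = -0.02303
  0.51·ln(0.51/0.36) = 0.17764
  0.48·ln(0.48/0.54) = -0.05654
D(P‖Q) = 0.0981 nats.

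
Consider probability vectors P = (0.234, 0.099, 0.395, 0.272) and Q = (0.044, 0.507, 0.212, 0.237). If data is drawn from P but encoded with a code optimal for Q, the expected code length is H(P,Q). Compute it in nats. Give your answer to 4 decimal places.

1.8025 nats

H(P,Q) = −Σ p·ln q.
  −0.234·ln(0.044) = 0.73091
  −0.099·ln(0.507) = 0.06725
  −0.395·ln(0.212) = 0.61271
  −0.272·ln(0.237) = 0.39160
H(P,Q) = 1.8025 nats.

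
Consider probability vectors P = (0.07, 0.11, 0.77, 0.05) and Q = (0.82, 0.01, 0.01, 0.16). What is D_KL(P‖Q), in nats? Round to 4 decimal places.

3.3781 nats

D(P‖Q) = Σ p·ln(p/q).
  0.07·ln(0.07/0.82) = -0.17226
  0.11·ln(0.11/0.01) = 0.26377
  0.77·ln(0.77/0.01) = 3.34473
  0.05·ln(0.05/0.16) = -0.05816
D(P‖Q) = 3.3781 nats.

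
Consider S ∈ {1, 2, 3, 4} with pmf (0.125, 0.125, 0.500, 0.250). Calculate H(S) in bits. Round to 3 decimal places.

H(S) = −Σ p·log₂ p.
  −(0.125)·log₂(0.125) = 0.3750
  −(0.125)·log₂(0.125) = 0.3750
  −(0.500)·log₂(0.500) = 0.5000
  −(0.250)·log₂(0.250) = 0.5000
Sum: 0.3750 + 0.3750 + 0.5000 + 0.5000 = 1.750 bits.

1.750 bits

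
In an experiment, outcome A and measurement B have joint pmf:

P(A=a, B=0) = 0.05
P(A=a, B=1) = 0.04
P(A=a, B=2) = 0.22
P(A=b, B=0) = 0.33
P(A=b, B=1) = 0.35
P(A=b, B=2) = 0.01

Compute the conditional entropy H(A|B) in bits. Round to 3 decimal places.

0.459 bits

Marginals: p(A) = (0.3100, 0.6900), p(B) = (0.3800, 0.3900, 0.2300).
H(A|B) = Σ p(B) · H(A|B=·).
  B=0: p=0.3800, H(A|B=0) = 0.5618
  B=1: p=0.3900, H(A|B=1) = 0.4771
  B=2: p=0.2300, H(A|B=2) = 0.2580
Weighted sum = 0.459 bits.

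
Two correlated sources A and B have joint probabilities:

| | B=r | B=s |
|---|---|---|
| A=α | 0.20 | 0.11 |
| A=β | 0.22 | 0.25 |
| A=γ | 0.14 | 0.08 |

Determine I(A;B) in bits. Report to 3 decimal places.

Marginals: p(A) = (0.3100, 0.4700, 0.2200), p(B) = (0.5600, 0.4400).
I(A;B) = Σ p(x,y)·log₂[p(x,y)/(p(x)p(y))].
  (α,r): 0.20·log₂(1.1521) = 0.0408
  (α,s): 0.11·log₂(0.8065) = -0.0341
  (β,r): 0.22·log₂(0.8359) = -0.0569
  (β,s): 0.25·log₂(1.2089) = 0.0684
  (γ,r): 0.14·log₂(1.1364) = 0.0258
  (γ,s): 0.08·log₂(0.8264) = -0.0220
Sum = 0.022 bits.

0.022 bits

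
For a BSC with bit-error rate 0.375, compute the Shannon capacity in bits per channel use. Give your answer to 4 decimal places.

Binary symmetric channel: C = 1 − h₂(ε) where h₂ is the binary entropy function.
h₂(0.375) = −0.375·log₂0.375 − 0.625·log₂0.625 = 0.9544.
C = 1 − 0.9544 = 0.0456 bits per channel use.

0.0456 bits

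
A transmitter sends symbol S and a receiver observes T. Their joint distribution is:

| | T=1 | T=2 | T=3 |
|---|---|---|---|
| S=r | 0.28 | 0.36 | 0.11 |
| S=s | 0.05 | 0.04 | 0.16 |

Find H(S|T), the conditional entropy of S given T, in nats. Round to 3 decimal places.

Marginals: p(S) = (0.7500, 0.2500), p(T) = (0.3300, 0.4000, 0.2700).
H(S|T) = Σ p(T) · H(S|T=·).
  T=1: p=0.3300, H(S|T=1) = 0.4253
  T=2: p=0.4000, H(S|T=2) = 0.3251
  T=3: p=0.2700, H(S|T=3) = 0.6759
Weighted sum = 0.453 nats.

0.453 nats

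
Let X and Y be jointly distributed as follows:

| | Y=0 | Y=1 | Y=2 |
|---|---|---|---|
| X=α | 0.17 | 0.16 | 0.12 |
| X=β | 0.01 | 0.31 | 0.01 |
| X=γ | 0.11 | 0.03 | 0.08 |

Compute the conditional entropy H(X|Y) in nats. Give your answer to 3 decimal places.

Marginals: p(X) = (0.4500, 0.3300, 0.2200), p(Y) = (0.2900, 0.5000, 0.2100).
H(X|Y) = Σ p(Y) · H(X|Y=·).
  Y=0: p=0.2900, H(X|Y=0) = 0.7969
  Y=1: p=0.5000, H(X|Y=1) = 0.8298
  Y=2: p=0.2100, H(X|Y=2) = 0.8324
Weighted sum = 0.821 nats.

0.821 nats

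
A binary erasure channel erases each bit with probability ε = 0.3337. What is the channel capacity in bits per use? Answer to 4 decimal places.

Binary erasure channel: capacity C = 1 − ε.
C = 1 − 0.3337 = 0.6663 bits per channel use.

0.6663 bits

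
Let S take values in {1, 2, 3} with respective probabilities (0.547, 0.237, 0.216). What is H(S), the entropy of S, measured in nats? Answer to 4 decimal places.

1.0022 nats

H(S) = −Σ p·ln p.
  −(0.547)·ln(0.547) = 0.33001
  −(0.237)·ln(0.237) = 0.34121
  −(0.216)·ln(0.216) = 0.33102
Sum: 0.33001 + 0.34121 + 0.33102 = 1.0022 nats.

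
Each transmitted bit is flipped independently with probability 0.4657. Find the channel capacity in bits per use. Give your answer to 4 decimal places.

Binary symmetric channel: C = 1 − h₂(ε) where h₂ is the binary entropy function.
h₂(0.4657) = −0.4657·log₂0.4657 − 0.5343·log₂0.5343 = 0.9966.
C = 1 − 0.9966 = 0.0034 bits per channel use.

0.0034 bits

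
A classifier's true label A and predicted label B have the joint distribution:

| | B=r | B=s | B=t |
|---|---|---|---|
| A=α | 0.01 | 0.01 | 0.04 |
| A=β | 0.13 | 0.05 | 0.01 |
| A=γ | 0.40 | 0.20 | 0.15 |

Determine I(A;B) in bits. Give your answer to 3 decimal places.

0.072 bits

Marginals: p(A) = (0.0600, 0.1900, 0.7500), p(B) = (0.5400, 0.2600, 0.2000).
I(A;B) = Σ p(x,y)·log₂[p(x,y)/(p(x)p(y))].
  (α,r): 0.01·log₂(0.3086) = -0.0170
  (α,s): 0.01·log₂(0.6410) = -0.0064
  (α,t): 0.04·log₂(3.3333) = 0.0695
  (β,r): 0.13·log₂(1.2671) = 0.0444
  (β,s): 0.05·log₂(1.0121) = 0.0009
  (β,t): 0.01·log₂(0.2632) = -0.0193
  (γ,r): 0.40·log₂(0.9877) = -0.0072
  (γ,s): 0.20·log₂(1.0256) = 0.0073
  (γ,t): 0.15·log₂(1.0000) = 0.0000
Sum = 0.072 bits.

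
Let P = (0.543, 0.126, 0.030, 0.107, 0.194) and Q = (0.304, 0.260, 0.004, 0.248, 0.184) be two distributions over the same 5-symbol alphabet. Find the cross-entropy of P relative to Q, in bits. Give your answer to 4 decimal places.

2.1057 bits

H(P,Q) = −Σ p·log₂ q.
  −0.543·log₂(0.304) = 0.93280
  −0.126·log₂(0.260) = 0.24487
  −0.030·log₂(0.004) = 0.23897
  −0.107·log₂(0.248) = 0.21524
  −0.194·log₂(0.184) = 0.47379
H(P,Q) = 2.1057 bits.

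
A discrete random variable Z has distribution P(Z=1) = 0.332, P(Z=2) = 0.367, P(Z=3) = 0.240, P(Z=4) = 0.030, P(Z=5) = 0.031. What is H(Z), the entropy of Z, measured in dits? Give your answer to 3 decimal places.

0.560 dits

H(Z) = −Σ p·log₁₀ p.
  −(0.332)·log₁₀(0.332) = 0.1590
  −(0.367)·log₁₀(0.367) = 0.1598
  −(0.240)·log₁₀(0.240) = 0.1487
  −(0.030)·log₁₀(0.030) = 0.0457
  −(0.031)·log₁₀(0.031) = 0.0468
Sum: 0.1590 + 0.1598 + 0.1487 + 0.0457 + 0.0468 = 0.560 dits.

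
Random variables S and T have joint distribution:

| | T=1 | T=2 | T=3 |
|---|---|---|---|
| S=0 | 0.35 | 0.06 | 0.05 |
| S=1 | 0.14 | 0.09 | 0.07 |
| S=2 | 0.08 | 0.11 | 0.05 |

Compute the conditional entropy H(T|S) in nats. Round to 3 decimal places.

0.898 nats

Marginals: p(S) = (0.4600, 0.3000, 0.2400), p(T) = (0.5700, 0.2600, 0.1700).
H(T|S) = Σ p(S) · H(T|S=·).
  S=0: p=0.4600, H(T|S=0) = 0.7148
  S=1: p=0.3000, H(T|S=1) = 1.0564
  S=2: p=0.2400, H(T|S=2) = 1.0506
Weighted sum = 0.898 nats.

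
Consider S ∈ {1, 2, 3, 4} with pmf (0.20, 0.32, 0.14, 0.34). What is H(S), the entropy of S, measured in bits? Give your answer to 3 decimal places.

1.917 bits

H(S) = −Σ p·log₂ p.
  −(0.20)·log₂(0.20) = 0.4644
  −(0.32)·log₂(0.32) = 0.5260
  −(0.14)·log₂(0.14) = 0.3971
  −(0.34)·log₂(0.34) = 0.5292
Sum: 0.4644 + 0.5260 + 0.3971 + 0.5292 = 1.917 bits.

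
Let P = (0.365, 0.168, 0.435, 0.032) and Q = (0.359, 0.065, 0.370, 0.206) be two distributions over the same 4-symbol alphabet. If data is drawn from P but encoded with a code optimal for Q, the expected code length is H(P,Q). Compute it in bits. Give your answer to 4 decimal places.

H(P,Q) = −Σ p·log₂ q.
  −0.365·log₂(0.359) = 0.53945
  −0.168·log₂(0.065) = 0.66249
  −0.435·log₂(0.370) = 0.62397
  −0.032·log₂(0.206) = 0.07294
H(P,Q) = 1.8988 bits.

1.8988 bits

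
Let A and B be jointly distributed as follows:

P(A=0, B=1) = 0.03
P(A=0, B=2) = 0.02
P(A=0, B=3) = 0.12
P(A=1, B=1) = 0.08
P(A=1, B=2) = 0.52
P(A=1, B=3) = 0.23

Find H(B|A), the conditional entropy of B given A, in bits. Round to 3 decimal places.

1.244 bits

Marginals: p(A) = (0.1700, 0.8300), p(B) = (0.1100, 0.5400, 0.3500).
H(B|A) = Σ p(A) · H(B|A=·).
  A=0: p=0.1700, H(B|A=0) = 1.1596
  A=1: p=0.8300, H(B|A=1) = 1.2610
Weighted sum = 1.244 bits.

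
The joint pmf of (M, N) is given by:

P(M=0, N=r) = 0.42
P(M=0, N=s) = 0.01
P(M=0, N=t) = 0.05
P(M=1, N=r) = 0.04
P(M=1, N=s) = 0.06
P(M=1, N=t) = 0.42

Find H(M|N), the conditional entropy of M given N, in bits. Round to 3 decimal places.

Marginals: p(M) = (0.4800, 0.5200), p(N) = (0.4600, 0.0700, 0.4700).
H(M|N) = Σ p(N) · H(M|N=·).
  N=r: p=0.4600, H(M|N=r) = 0.4262
  N=s: p=0.0700, H(M|N=s) = 0.5917
  N=t: p=0.4700, H(M|N=t) = 0.4889
Weighted sum = 0.467 bits.

0.467 bits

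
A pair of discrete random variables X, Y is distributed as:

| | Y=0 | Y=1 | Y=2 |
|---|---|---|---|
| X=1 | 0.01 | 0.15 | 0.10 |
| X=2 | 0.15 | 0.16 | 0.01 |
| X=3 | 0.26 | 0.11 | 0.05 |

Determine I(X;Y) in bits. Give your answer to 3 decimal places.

0.250 bits

Marginals: p(X) = (0.2600, 0.3200, 0.4200), p(Y) = (0.4200, 0.4200, 0.1600).
I(X;Y) = Σ p(x,y)·log₂[p(x,y)/(p(x)p(y))].
  (1,0): 0.01·log₂(0.0916) = -0.0345
  (1,1): 0.15·log₂(1.3736) = 0.0687
  (1,2): 0.10·log₂(2.4038) = 0.1265
  (2,0): 0.15·log₂(1.1161) = 0.0238
  (2,1): 0.16·log₂(1.1905) = 0.0402
  (2,2): 0.01·log₂(0.1953) = -0.0236
  (3,0): 0.26·log₂(1.4739) = 0.1455
  (3,1): 0.11·log₂(0.6236) = -0.0749
  (3,2): 0.05·log₂(0.7440) = -0.0213
Sum = 0.250 bits.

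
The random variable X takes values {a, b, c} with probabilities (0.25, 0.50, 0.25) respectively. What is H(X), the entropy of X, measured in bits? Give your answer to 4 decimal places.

1.5000 bits

H(X) = −Σ p·log₂ p.
  −(0.25)·log₂(0.25) = 0.50000
  −(0.50)·log₂(0.50) = 0.50000
  −(0.25)·log₂(0.25) = 0.50000
Sum: 0.50000 + 0.50000 + 0.50000 = 1.5000 bits.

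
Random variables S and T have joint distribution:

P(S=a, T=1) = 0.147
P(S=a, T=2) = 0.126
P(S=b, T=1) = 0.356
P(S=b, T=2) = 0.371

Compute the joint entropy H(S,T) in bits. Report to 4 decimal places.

H(S,T) = −Σ p(x,y)·log₂ p(x,y) over all 4 cells.
  cell (a,1): −0.147·log₂0.147 = 0.40662
  cell (a,2): −0.126·log₂0.126 = 0.37655
  cell (b,1): −0.356·log₂0.356 = 0.53046
  cell (b,2): −0.371·log₂0.371 = 0.53072
Sum = 1.8443 bits.

1.8443 bits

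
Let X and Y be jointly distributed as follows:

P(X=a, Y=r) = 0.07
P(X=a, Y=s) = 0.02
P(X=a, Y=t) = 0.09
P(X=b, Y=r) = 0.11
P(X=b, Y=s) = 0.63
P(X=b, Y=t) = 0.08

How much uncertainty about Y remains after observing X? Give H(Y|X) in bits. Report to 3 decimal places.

1.076 bits

Chain rule: H(Y|X) = H(X,Y) − H(X).
Marginals: p(X) = (0.1800, 0.8200), p(Y) = (0.1800, 0.6500, 0.1700).
H(X,Y) = 1.7558 bits; H(X) = 0.6801 bits.
H(Y|X) = 1.7558 − 0.6801 = 1.076 bits.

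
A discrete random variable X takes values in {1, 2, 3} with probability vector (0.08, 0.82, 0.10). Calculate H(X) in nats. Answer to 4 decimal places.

H(X) = −Σ p·ln p.
  −(0.08)·ln(0.08) = 0.20206
  −(0.82)·ln(0.82) = 0.16273
  −(0.10)·ln(0.10) = 0.23026
Sum: 0.20206 + 0.16273 + 0.23026 = 0.5950 nats.

0.5950 nats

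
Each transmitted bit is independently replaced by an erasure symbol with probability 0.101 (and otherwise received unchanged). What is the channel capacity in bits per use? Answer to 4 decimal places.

0.8990 bits

Binary erasure channel: capacity C = 1 − ε.
C = 1 − 0.101 = 0.8990 bits per channel use.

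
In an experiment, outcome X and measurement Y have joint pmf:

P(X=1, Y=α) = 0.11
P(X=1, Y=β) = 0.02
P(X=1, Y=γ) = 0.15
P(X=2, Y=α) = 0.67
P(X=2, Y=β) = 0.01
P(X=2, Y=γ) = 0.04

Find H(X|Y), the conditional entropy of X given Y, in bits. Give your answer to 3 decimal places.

Marginals: p(X) = (0.2800, 0.7200), p(Y) = (0.7800, 0.0300, 0.1900).
H(X|Y) = Σ p(Y) · H(X|Y=·).
  Y=α: p=0.7800, H(X|Y=α) = 0.5869
  Y=β: p=0.0300, H(X|Y=β) = 0.9183
  Y=γ: p=0.1900, H(X|Y=γ) = 0.7425
Weighted sum = 0.626 bits.

0.626 bits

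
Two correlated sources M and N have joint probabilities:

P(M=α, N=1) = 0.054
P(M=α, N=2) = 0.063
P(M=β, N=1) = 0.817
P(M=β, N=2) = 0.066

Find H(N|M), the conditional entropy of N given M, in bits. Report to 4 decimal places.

0.4550 bits

Marginals: p(M) = (0.1170, 0.8830), p(N) = (0.8710, 0.1290).
H(N|M) = Σ p(M) · H(N|M=·).
  M=α: p=0.1170, H(N|M=α) = 0.9957
  M=β: p=0.8830, H(N|M=β) = 0.3834
Weighted sum = 0.4550 bits.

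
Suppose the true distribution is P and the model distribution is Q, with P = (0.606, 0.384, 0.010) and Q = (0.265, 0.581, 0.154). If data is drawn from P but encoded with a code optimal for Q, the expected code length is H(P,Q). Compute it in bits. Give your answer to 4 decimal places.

H(P,Q) = −Σ p·log₂ q.
  −0.606·log₂(0.265) = 1.16106
  −0.384·log₂(0.581) = 0.30082
  −0.010·log₂(0.154) = 0.02699
H(P,Q) = 1.4889 bits.

1.4889 bits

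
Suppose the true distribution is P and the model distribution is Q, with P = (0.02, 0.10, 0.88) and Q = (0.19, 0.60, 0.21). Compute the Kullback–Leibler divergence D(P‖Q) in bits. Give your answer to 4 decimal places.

D(P‖Q) = Σ p·log₂(p/q).
  0.02·log₂(0.02/0.19) = -0.06496
  0.10·log₂(0.10/0.60) = -0.25850
  0.88·log₂(0.88/0.21) = 1.81906
D(P‖Q) = 1.4956 bits.

1.4956 bits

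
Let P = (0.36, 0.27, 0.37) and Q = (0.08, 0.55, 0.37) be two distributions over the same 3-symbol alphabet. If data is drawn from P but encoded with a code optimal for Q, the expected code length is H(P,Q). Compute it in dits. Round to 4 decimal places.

0.6248 dits

H(P,Q) = −Σ p·log₁₀ q.
  −0.36·log₁₀(0.08) = 0.39489
  −0.27·log₁₀(0.55) = 0.07010
  −0.37·log₁₀(0.37) = 0.15977
H(P,Q) = 0.6248 dits.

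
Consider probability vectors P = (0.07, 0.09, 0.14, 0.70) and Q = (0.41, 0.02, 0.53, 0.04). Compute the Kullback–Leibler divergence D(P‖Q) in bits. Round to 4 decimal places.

D(P‖Q) = Σ p·log₂(p/q).
  0.07·log₂(0.07/0.41) = -0.17851
  0.09·log₂(0.09/0.02) = 0.19529
  0.14·log₂(0.14/0.53) = -0.26888
  0.70·log₂(0.70/0.04) = 2.89050
D(P‖Q) = 2.6384 bits.

2.6384 bits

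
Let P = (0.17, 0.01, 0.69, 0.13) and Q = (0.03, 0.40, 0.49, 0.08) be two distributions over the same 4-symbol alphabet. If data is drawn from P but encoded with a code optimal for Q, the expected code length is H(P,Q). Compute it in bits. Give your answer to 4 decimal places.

H(P,Q) = −Σ p·log₂ q.
  −0.17·log₂(0.03) = 0.86001
  −0.01·log₂(0.40) = 0.01322
  −0.69·log₂(0.49) = 0.71011
  −0.13·log₂(0.08) = 0.47370
H(P,Q) = 2.0570 bits.

2.0570 bits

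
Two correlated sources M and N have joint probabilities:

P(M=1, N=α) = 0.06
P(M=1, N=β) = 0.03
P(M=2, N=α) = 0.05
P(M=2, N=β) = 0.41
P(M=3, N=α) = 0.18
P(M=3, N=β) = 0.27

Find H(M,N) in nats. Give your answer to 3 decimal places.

H(M,N) = −Σ p(x,y)·ln p(x,y) over all 6 cells.
  cell (1,α): −0.06·ln0.06 = 0.1688
  cell (1,β): −0.03·ln0.03 = 0.1052
  cell (2,α): −0.05·ln0.05 = 0.1498
  cell (2,β): −0.41·ln0.41 = 0.3656
  cell (3,α): −0.18·ln0.18 = 0.3087
  cell (3,β): −0.27·ln0.27 = 0.3535
Sum = 1.452 nats.

1.452 nats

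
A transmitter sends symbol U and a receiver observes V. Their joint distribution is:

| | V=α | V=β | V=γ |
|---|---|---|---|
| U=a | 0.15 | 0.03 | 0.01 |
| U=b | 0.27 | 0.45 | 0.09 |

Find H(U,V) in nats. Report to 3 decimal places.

1.365 nats

H(U,V) = −Σ p(x,y)·ln p(x,y) over all 6 cells.
  cell (a,α): −0.15·ln0.15 = 0.2846
  cell (a,β): −0.03·ln0.03 = 0.1052
  cell (a,γ): −0.01·ln0.01 = 0.0461
  cell (b,α): −0.27·ln0.27 = 0.3535
  cell (b,β): −0.45·ln0.45 = 0.3593
  cell (b,γ): −0.09·ln0.09 = 0.2167
Sum = 1.365 nats.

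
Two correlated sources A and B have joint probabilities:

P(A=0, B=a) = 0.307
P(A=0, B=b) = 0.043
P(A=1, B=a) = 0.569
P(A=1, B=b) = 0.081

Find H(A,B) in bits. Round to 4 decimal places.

1.4748 bits

H(A,B) = −Σ p(x,y)·log₂ p(x,y) over all 4 cells.
  cell (0,a): −0.307·log₂0.307 = 0.52303
  cell (0,b): −0.043·log₂0.043 = 0.19520
  cell (1,a): −0.569·log₂0.569 = 0.46288
  cell (1,b): −0.081·log₂0.081 = 0.29370
Sum = 1.4748 bits.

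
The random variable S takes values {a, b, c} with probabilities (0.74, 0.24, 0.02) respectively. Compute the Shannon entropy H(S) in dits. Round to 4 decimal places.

H(S) = −Σ p·log₁₀ p.
  −(0.74)·log₁₀(0.74) = 0.09677
  −(0.24)·log₁₀(0.24) = 0.14875
  −(0.02)·log₁₀(0.02) = 0.03398
Sum: 0.09677 + 0.14875 + 0.03398 = 0.2795 dits.

0.2795 dits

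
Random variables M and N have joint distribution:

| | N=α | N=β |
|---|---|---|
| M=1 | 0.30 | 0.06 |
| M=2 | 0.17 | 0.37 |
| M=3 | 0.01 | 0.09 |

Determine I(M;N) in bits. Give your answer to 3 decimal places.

0.233 bits

Marginals: p(M) = (0.3600, 0.5400, 0.1000), p(N) = (0.4800, 0.5200).
I(M;N) = Σ p(x,y)·log₂[p(x,y)/(p(x)p(y))].
  (1,α): 0.30·log₂(1.7361) = 0.2388
  (1,β): 0.06·log₂(0.3205) = -0.0985
  (2,α): 0.17·log₂(0.6559) = -0.1035
  (2,β): 0.37·log₂(1.3177) = 0.1473
  (3,α): 0.01·log₂(0.2083) = -0.0226
  (3,β): 0.09·log₂(1.7308) = 0.0712
Sum = 0.233 bits.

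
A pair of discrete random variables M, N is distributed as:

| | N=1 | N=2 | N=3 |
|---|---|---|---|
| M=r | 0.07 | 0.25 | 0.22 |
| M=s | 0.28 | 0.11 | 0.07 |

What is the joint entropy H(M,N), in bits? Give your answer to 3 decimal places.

H(M,N) = −Σ p(x,y)·log₂ p(x,y) over all 6 cells.
  cell (r,1): −0.07·log₂0.07 = 0.2686
  cell (r,2): −0.25·log₂0.25 = 0.5000
  cell (r,3): −0.22·log₂0.22 = 0.4806
  cell (s,1): −0.28·log₂0.28 = 0.5142
  cell (s,2): −0.11·log₂0.11 = 0.3503
  cell (s,3): −0.07·log₂0.07 = 0.2686
Sum = 2.382 bits.

2.382 bits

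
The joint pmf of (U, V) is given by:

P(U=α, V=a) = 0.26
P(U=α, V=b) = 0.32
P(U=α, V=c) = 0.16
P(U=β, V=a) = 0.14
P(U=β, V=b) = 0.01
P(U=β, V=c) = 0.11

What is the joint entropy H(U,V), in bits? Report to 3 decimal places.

2.268 bits

H(U,V) = −Σ p(x,y)·log₂ p(x,y) over all 6 cells.
  cell (α,a): −0.26·log₂0.26 = 0.5053
  cell (α,b): −0.32·log₂0.32 = 0.5260
  cell (α,c): −0.16·log₂0.16 = 0.4230
  cell (β,a): −0.14·log₂0.14 = 0.3971
  cell (β,b): −0.01·log₂0.01 = 0.0664
  cell (β,c): −0.11·log₂0.11 = 0.3503
Sum = 2.268 bits.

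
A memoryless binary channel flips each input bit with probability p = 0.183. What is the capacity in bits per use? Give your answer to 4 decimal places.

0.3134 bits

Binary symmetric channel: C = 1 − h₂(ε) where h₂ is the binary entropy function.
h₂(0.183) = −0.183·log₂0.183 − 0.817·log₂0.817 = 0.6866.
C = 1 − 0.6866 = 0.3134 bits per channel use.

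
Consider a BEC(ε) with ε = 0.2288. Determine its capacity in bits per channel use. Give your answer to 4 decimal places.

0.7712 bits

Binary erasure channel: capacity C = 1 − ε.
C = 1 − 0.2288 = 0.7712 bits per channel use.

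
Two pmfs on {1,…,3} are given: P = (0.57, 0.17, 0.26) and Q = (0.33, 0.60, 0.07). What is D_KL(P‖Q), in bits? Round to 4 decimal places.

D(P‖Q) = Σ p·log₂(p/q).
  0.57·log₂(0.57/0.33) = 0.44944
  0.17·log₂(0.17/0.60) = -0.30930
  0.26·log₂(0.26/0.07) = 0.49220
D(P‖Q) = 0.6323 bits.

0.6323 bits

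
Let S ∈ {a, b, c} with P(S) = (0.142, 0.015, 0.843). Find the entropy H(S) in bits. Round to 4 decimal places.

0.6985 bits

H(S) = −Σ p·log₂ p.
  −(0.142)·log₂(0.142) = 0.39988
  −(0.015)·log₂(0.015) = 0.09088
  −(0.843)·log₂(0.843) = 0.20771
Sum: 0.39988 + 0.09088 + 0.20771 = 0.6985 bits.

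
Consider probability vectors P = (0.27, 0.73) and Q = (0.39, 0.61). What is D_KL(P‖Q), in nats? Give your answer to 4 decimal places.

D(P‖Q) = Σ p·ln(p/q).
  0.27·ln(0.27/0.39) = -0.09929
  0.73·ln(0.73/0.61) = 0.13110
D(P‖Q) = 0.0318 nats.

0.0318 nats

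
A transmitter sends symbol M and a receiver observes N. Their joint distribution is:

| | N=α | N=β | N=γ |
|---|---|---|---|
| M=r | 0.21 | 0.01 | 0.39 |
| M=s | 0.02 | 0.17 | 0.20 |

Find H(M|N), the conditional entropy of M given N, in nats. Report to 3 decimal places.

Chain rule: H(M|N) = H(M,N) − H(N).
Marginals: p(M) = (0.6100, 0.3900), p(N) = (0.2300, 0.1800, 0.5900).
H(M,N) = 1.4424 nats; H(N) = 0.9580 nats.
H(M|N) = 1.4424 − 0.9580 = 0.484 nats.

0.484 nats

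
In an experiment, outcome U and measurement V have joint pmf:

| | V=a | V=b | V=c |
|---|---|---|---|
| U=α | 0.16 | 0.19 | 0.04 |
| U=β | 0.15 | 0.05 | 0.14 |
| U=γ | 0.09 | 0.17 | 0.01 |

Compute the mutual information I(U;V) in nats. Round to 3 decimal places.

Marginals: p(U) = (0.3900, 0.3400, 0.2700), p(V) = (0.4000, 0.4100, 0.1900).
I(U;V) = Σ p(x,y)·ln[p(x,y)/(p(x)p(y))].
  (α,a): 0.16·ln(1.0256) = 0.0041
  (α,b): 0.19·ln(1.1882) = 0.0328
  (α,c): 0.04·ln(0.5398) = -0.0247
  (β,a): 0.15·ln(1.1029) = 0.0147
  (β,b): 0.05·ln(0.3587) = -0.0513
  (β,c): 0.14·ln(2.1672) = 0.1083
  (γ,a): 0.09·ln(0.8333) = -0.0164
  (γ,b): 0.17·ln(1.5357) = 0.0729
  (γ,c): 0.01·ln(0.1949) = -0.0164
Sum = 0.124 nats.

0.124 nats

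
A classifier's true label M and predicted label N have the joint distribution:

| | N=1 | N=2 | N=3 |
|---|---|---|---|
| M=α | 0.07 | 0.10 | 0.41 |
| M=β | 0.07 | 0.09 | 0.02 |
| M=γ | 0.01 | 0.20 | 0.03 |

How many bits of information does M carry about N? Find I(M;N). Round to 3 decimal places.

Marginals: p(M) = (0.5800, 0.1800, 0.2400), p(N) = (0.1500, 0.3900, 0.4600).
I(M;N) = H(M) + H(N) − H(M,N).
H(M) = 1.3952, H(N) = 1.4557, H(M,N) = 2.5048.
I(M;N) = 1.3952 + 1.4557 − 2.5048 = 0.346 bits.

0.346 bits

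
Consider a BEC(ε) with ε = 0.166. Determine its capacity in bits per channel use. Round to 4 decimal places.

Binary erasure channel: capacity C = 1 − ε.
C = 1 − 0.166 = 0.8340 bits per channel use.

0.8340 bits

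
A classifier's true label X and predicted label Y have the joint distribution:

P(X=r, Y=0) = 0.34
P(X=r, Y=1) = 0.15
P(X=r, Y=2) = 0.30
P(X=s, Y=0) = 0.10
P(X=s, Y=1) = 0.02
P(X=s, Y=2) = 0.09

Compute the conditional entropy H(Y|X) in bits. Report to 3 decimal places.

Marginals: p(X) = (0.7900, 0.2100), p(Y) = (0.4400, 0.1700, 0.3900).
H(Y|X) = Σ p(X) · H(Y|X=·).
  X=r: p=0.7900, H(Y|X=r) = 1.5090
  X=s: p=0.2100, H(Y|X=s) = 1.3567
Weighted sum = 1.477 bits.

1.477 bits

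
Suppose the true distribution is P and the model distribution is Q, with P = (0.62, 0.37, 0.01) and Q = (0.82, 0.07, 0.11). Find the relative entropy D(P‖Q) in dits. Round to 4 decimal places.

D(P‖Q) = Σ p·log₁₀(p/q).
  0.62·log₁₀(0.62/0.82) = -0.07528
  0.37·log₁₀(0.37/0.07) = 0.26755
  0.01·log₁₀(0.01/0.11) = -0.01041
D(P‖Q) = 0.1819 dits.

0.1819 dits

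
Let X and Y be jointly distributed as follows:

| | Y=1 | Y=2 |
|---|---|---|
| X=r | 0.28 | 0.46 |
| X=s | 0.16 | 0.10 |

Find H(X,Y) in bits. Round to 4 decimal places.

1.7848 bits

H(X,Y) = −Σ p(x,y)·log₂ p(x,y) over all 4 cells.
  cell (r,1): −0.28·log₂0.28 = 0.51422
  cell (r,2): −0.46·log₂0.46 = 0.51534
  cell (s,1): −0.16·log₂0.16 = 0.42302
  cell (s,2): −0.10·log₂0.10 = 0.33219
Sum = 1.7848 bits.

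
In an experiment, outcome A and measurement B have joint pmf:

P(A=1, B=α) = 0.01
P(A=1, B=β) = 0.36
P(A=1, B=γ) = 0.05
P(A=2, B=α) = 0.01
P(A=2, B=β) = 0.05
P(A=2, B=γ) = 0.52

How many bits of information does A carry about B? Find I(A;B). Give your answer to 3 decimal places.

Marginals: p(A) = (0.4200, 0.5800), p(B) = (0.0200, 0.4100, 0.5700).
I(A;B) = H(A) + H(B) − H(A,B).
H(A) = 0.9815, H(B) = 1.1025, H(A,B) = 1.5863.
I(A;B) = 0.9815 + 1.1025 − 1.5863 = 0.498 bits.

0.498 bits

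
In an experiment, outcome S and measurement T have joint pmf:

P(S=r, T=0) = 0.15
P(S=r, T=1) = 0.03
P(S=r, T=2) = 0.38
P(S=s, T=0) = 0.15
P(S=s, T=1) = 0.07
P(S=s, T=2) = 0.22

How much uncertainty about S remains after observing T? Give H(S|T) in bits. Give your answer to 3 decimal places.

0.957 bits

Marginals: p(S) = (0.5600, 0.4400), p(T) = (0.3000, 0.1000, 0.6000).
H(S|T) = Σ p(T) · H(S|T=·).
  T=0: p=0.3000, H(S|T=0) = 1.0000
  T=1: p=0.1000, H(S|T=1) = 0.8813
  T=2: p=0.6000, H(S|T=2) = 0.9481
Weighted sum = 0.957 bits.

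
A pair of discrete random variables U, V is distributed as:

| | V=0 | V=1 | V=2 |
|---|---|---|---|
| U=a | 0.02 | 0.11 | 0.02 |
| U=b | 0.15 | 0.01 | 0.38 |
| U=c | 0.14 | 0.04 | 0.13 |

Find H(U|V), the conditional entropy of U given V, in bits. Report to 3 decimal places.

Marginals: p(U) = (0.1500, 0.5400, 0.3100), p(V) = (0.3100, 0.1600, 0.5300).
H(U|V) = Σ p(V) · H(U|V=·).
  V=0: p=0.3100, H(U|V=0) = 1.2798
  V=1: p=0.1600, H(U|V=1) = 1.1216
  V=2: p=0.5300, H(U|V=2) = 1.0199
Weighted sum = 1.117 bits.

1.117 bits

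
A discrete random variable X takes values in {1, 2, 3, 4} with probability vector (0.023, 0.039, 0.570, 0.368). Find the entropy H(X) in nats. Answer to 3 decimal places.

0.902 nats

H(X) = −Σ p·ln p.
  −(0.023)·ln(0.023) = 0.0868
  −(0.039)·ln(0.039) = 0.1265
  −(0.570)·ln(0.570) = 0.3204
  −(0.368)·ln(0.368) = 0.3679
Sum: 0.0868 + 0.1265 + 0.3204 + 0.3679 = 0.902 nats.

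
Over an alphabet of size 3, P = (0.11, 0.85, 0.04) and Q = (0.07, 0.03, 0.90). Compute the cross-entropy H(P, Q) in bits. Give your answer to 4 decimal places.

4.7282 bits

H(P,Q) = −Σ p·log₂ q.
  −0.11·log₂(0.07) = 0.42202
  −0.85·log₂(0.03) = 4.30006
  −0.04·log₂(0.90) = 0.00608
H(P,Q) = 4.7282 bits.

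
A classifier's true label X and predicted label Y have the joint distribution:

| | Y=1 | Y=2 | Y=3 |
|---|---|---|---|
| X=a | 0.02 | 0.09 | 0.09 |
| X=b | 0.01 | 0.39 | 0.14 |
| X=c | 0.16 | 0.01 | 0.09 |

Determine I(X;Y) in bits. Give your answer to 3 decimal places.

Marginals: p(X) = (0.2000, 0.5400, 0.2600), p(Y) = (0.1900, 0.4900, 0.3200).
I(X;Y) = H(X) + H(Y) − H(X,Y).
H(X) = 1.4497, H(Y) = 1.4855, H(X,Y) = 2.5336.
I(X;Y) = 1.4497 + 1.4855 − 2.5336 = 0.402 bits.

0.402 bits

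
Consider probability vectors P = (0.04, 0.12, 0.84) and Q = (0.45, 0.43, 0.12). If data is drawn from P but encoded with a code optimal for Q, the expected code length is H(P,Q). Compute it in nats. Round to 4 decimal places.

1.9142 nats

H(P,Q) = −Σ p·ln q.
  −0.04·ln(0.45) = 0.03194
  −0.12·ln(0.43) = 0.10128
  −0.84·ln(0.12) = 1.78102
H(P,Q) = 1.9142 nats.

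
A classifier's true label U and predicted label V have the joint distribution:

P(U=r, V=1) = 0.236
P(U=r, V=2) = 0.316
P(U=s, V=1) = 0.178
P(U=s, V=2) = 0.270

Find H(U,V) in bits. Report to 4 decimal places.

H(U,V) = −Σ p(x,y)·log₂ p(x,y) over all 4 cells.
  cell (r,1): −0.236·log₂0.236 = 0.49162
  cell (r,2): −0.316·log₂0.316 = 0.52519
  cell (s,1): −0.178·log₂0.178 = 0.44323
  cell (s,2): −0.270·log₂0.270 = 0.51002
Sum = 1.9701 bits.

1.9701 bits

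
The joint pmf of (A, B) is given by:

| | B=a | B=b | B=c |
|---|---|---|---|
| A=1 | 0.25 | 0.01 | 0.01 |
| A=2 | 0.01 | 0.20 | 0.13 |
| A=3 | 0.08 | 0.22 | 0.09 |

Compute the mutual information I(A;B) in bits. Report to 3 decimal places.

0.478 bits

Marginals: p(A) = (0.2700, 0.3400, 0.3900), p(B) = (0.3400, 0.4300, 0.2300).
I(A;B) = Σ p(x,y)·log₂[p(x,y)/(p(x)p(y))].
  (1,a): 0.25·log₂(2.7233) = 0.3613
  (1,b): 0.01·log₂(0.0861) = -0.0354
  (1,c): 0.01·log₂(0.1610) = -0.0263
  (2,a): 0.01·log₂(0.0865) = -0.0353
  (2,b): 0.20·log₂(1.3680) = 0.0904
  (2,c): 0.13·log₂(1.6624) = 0.0953
  (3,a): 0.08·log₂(0.6033) = -0.0583
  (3,b): 0.22·log₂(1.3119) = 0.0862
  (3,c): 0.09·log₂(1.0033) = 0.0004
Sum = 0.478 bits.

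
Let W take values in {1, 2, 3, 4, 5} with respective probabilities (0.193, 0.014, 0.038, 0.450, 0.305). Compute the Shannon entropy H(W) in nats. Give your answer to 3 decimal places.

1.223 nats

H(W) = −Σ p·ln p.
  −(0.193)·ln(0.193) = 0.3175
  −(0.014)·ln(0.014) = 0.0598
  −(0.038)·ln(0.038) = 0.1243
  −(0.450)·ln(0.450) = 0.3593
  −(0.305)·ln(0.305) = 0.3622
Sum: 0.3175 + 0.0598 + 0.1243 + 0.3593 + 0.3622 = 1.223 nats.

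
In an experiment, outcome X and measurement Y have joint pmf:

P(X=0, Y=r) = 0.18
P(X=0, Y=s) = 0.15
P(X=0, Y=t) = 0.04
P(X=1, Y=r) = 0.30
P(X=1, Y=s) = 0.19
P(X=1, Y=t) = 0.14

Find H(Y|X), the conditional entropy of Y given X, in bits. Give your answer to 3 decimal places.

Marginals: p(X) = (0.3700, 0.6300), p(Y) = (0.4800, 0.3400, 0.1800).
H(Y|X) = Σ p(X) · H(Y|X=·).
  X=0: p=0.3700, H(Y|X=0) = 1.3808
  X=1: p=0.6300, H(Y|X=1) = 1.5135
Weighted sum = 1.464 bits.

1.464 bits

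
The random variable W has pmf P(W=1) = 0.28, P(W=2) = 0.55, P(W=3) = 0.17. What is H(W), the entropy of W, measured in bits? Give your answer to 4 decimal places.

H(W) = −Σ p·log₂ p.
  −(0.28)·log₂(0.28) = 0.51422
  −(0.55)·log₂(0.55) = 0.47437
  −(0.17)·log₂(0.17) = 0.43459
Sum: 0.51422 + 0.47437 + 0.43459 = 1.4232 bits.

1.4232 bits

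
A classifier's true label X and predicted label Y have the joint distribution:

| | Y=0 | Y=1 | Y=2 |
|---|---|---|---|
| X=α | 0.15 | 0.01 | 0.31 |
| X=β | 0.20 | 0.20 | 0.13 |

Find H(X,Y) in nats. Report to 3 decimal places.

1.603 nats

H(X,Y) = −Σ p(x,y)·ln p(x,y) over all 6 cells.
  cell (α,0): −0.15·ln0.15 = 0.2846
  cell (α,1): −0.01·ln0.01 = 0.0461
  cell (α,2): −0.31·ln0.31 = 0.3631
  cell (β,0): −0.20·ln0.20 = 0.3219
  cell (β,1): −0.20·ln0.20 = 0.3219
  cell (β,2): −0.13·ln0.13 = 0.2652
Sum = 1.603 nats.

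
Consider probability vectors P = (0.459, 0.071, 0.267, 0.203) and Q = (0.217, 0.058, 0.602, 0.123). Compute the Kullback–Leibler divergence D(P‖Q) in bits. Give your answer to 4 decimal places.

D(P‖Q) = Σ p·log₂(p/q).
  0.459·log₂(0.459/0.217) = 0.49609
  0.071·log₂(0.071/0.058) = 0.02072
  0.267·log₂(0.267/0.602) = -0.31317
  0.203·log₂(0.203/0.123) = 0.14673
D(P‖Q) = 0.3504 bits.

0.3504 bits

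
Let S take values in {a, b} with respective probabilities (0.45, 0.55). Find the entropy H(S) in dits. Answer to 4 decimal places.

0.2989 dits

H(S) = −Σ p·log₁₀ p.
  −(0.45)·log₁₀(0.45) = 0.15605
  −(0.55)·log₁₀(0.55) = 0.14280
Sum: 0.15605 + 0.14280 = 0.2989 dits.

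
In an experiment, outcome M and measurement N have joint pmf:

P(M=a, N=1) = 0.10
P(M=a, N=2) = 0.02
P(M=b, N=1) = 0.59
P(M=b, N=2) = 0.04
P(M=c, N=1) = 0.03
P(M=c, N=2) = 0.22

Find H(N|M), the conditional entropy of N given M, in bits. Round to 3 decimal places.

0.425 bits

Chain rule: H(N|M) = H(M,N) − H(M).
Marginals: p(M) = (0.1200, 0.6300, 0.2500), p(N) = (0.7200, 0.2800).
H(M,N) = 1.7123 bits; H(M) = 1.2870 bits.
H(N|M) = 1.7123 − 1.2870 = 0.425 bits.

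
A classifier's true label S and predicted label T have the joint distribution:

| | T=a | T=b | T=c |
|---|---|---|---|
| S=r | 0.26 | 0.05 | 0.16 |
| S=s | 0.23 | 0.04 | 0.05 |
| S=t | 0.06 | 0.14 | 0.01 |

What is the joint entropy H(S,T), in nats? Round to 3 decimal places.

H(S,T) = −Σ p(x,y)·ln p(x,y) over all 9 cells.
  cell (r,a): −0.26·ln0.26 = 0.3502
  cell (r,b): −0.05·ln0.05 = 0.1498
  cell (r,c): −0.16·ln0.16 = 0.2932
  cell (s,a): −0.23·ln0.23 = 0.3380
  cell (s,b): −0.04·ln0.04 = 0.1288
  cell (s,c): −0.05·ln0.05 = 0.1498
  cell (t,a): −0.06·ln0.06 = 0.1688
  cell (t,b): −0.14·ln0.14 = 0.2753
  cell (t,c): −0.01·ln0.01 = 0.0461
Sum = 1.900 nats.

1.900 nats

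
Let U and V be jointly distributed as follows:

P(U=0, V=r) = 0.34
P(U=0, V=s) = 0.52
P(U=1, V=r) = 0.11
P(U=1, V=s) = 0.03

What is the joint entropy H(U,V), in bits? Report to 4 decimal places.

1.5218 bits

H(U,V) = −Σ p(x,y)·log₂ p(x,y) over all 4 cells.
  cell (0,r): −0.34·log₂0.34 = 0.52917
  cell (0,s): −0.52·log₂0.52 = 0.49058
  cell (1,r): −0.11·log₂0.11 = 0.35029
  cell (1,s): −0.03·log₂0.03 = 0.15177
Sum = 1.5218 bits.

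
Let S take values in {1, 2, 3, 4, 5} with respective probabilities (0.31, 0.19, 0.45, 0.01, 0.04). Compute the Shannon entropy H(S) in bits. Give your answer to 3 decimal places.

H(S) = −Σ p·log₂ p.
  −(0.31)·log₂(0.31) = 0.5238
  −(0.19)·log₂(0.19) = 0.4552
  −(0.45)·log₂(0.45) = 0.5184
  −(0.01)·log₂(0.01) = 0.0664
  −(0.04)·log₂(0.04) = 0.1858
Sum: 0.5238 + 0.4552 + 0.5184 + 0.0664 + 0.1858 = 1.750 bits.

1.750 bits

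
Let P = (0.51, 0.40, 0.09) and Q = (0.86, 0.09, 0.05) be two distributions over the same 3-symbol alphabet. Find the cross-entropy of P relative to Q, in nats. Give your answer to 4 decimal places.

H(P,Q) = −Σ p·ln q.
  −0.51·ln(0.86) = 0.07692
  −0.40·ln(0.09) = 0.96318
  −0.09·ln(0.05) = 0.26962
H(P,Q) = 1.3097 nats.

1.3097 nats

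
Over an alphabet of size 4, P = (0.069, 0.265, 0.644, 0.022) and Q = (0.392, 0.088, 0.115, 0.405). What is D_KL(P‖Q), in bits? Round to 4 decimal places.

1.7567 bits

D(P‖Q) = Σ p·log₂(p/q).
  0.069·log₂(0.069/0.392) = -0.17293
  0.265·log₂(0.265/0.088) = 0.42146
  0.644·log₂(0.644/0.115) = 1.60061
  0.022·log₂(0.022/0.405) = -0.09245
D(P‖Q) = 1.7567 bits.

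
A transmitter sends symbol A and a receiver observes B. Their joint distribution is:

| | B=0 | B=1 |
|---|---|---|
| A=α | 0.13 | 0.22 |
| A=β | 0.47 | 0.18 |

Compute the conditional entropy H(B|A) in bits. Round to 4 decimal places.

Marginals: p(A) = (0.3500, 0.6500), p(B) = (0.6000, 0.4000).
H(B|A) = Σ p(A) · H(B|A=·).
  A=α: p=0.3500, H(B|A=α) = 0.9518
  A=β: p=0.6500, H(B|A=β) = 0.8512
Weighted sum = 0.8864 bits.

0.8864 bits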